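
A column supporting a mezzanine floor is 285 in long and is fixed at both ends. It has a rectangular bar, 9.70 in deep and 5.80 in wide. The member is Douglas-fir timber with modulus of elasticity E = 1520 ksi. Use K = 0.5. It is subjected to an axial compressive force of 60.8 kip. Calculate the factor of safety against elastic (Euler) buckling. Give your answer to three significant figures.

n ≈ 1.92

Buckling occurs about the weak axis: I_min = h·b³/12 with b = 5.80 in (the shorter side).
I_min = 9.70×5.80³/12 = 157.7 in⁴
Effective length L_e = K·L = 0.5 × 285 = 142.5 in
P_cr = π²EI / L_e² = π² × 1520×10³ × 157.7 / 142.5² = 1.165×10^5 lb
Factor of safety n = P_cr / P = 116.52 / 60.8 = 1.92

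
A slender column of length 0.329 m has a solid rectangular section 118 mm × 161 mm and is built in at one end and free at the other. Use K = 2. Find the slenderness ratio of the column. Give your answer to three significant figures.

λ ≈ 19.3

For a rectangle r_min = b/√12 = 118/√12 = 34.06 mm
L_e = K·L = 2 × 0.329 m = 0.6580 m = 658.00 mm
λ = L_e / r_min = 658.00 / 34.06 = 19.3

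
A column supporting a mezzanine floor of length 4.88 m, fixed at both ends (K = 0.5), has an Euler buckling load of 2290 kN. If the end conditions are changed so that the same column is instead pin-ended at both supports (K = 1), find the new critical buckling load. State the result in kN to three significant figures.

P_cr ≈ 572 kN

P_cr ∝ 1/K², so P_cr,new = P_cr,old × (K_old/K_new)² = 2290 × (0.5/1)²
= 2290 × 0.2500 = 572 kN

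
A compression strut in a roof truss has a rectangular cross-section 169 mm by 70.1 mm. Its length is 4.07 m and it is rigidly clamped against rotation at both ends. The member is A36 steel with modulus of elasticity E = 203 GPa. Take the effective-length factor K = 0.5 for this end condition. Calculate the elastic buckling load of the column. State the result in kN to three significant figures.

Buckling occurs about the weak axis: I_min = h·b³/12 with b = 70.1 mm (the shorter side).
I_min = 169×70.1³/12 = 4.851×10^6 mm⁴
I = 4.851×10^6 mm⁴ = 4.851×10^-6 m⁴
Effective length L_e = K·L = 0.5 × 4.07 = 2.035 m
P_cr = π²EI / L_e² = π² × 203×10⁹ × 4.851×10^-6 / 2.035² = 2.347×10^6 N

P_cr ≈ 2350 kN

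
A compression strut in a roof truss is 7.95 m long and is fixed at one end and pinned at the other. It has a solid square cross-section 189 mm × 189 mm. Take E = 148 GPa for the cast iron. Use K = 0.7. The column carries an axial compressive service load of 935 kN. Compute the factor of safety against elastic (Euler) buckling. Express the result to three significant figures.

I = a⁴/12 = 189⁴/12 = 1.063×10^8 mm⁴
I = 1.063×10^8 mm⁴ = 1.063×10^-4 m⁴
Effective length L_e = K·L = 0.7 × 7.95 = 5.565 m
P_cr = π²EI / L_e² = π² × 148×10⁹ × 1.063×10^-4 / 5.565² = 5.015×10^6 N
Factor of safety n = P_cr / P = 5015.3 / 935 = 5.36

n ≈ 5.36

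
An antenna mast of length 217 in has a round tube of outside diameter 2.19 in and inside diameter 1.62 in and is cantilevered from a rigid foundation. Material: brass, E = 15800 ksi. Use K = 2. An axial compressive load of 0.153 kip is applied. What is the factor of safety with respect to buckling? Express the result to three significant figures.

n ≈ 4.28

d_o = 2.19 in, d_i = 1.62 in
I = π(d_o⁴ − d_i⁴)/64 = π(2.19⁴ − 1.620⁴)/64 = 0.7910 in⁴
Effective length L_e = K·L = 2 × 217 = 434.0 in
P_cr = π²EI / L_e² = π² × 15800×10³ × 0.7910 / 434.0² = 654.9 lb
Factor of safety n = P_cr / P = 0.65491 / 0.153 = 4.28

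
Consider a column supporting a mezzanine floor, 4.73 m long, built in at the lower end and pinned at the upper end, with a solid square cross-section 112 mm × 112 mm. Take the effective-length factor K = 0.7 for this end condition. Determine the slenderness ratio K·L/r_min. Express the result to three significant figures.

λ ≈ 102

For a square r = a/√12 = 112/√12 = 32.33 mm
L_e = K·L = 0.7 × 4.73 m = 3.311 m = 3311.0 mm
λ = L_e / r_min = 3311.0 / 32.33 = 102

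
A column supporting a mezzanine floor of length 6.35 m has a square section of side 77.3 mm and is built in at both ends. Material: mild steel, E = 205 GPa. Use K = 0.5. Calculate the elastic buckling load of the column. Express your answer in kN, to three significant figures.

P_cr ≈ 597 kN

I = a⁴/12 = 77.3⁴/12 = 2.975×10^6 mm⁴
I = 2.975×10^6 mm⁴ = 2.975×10^-6 m⁴
Effective length L_e = K·L = 0.5 × 6.35 = 3.175 m
P_cr = π²EI / L_e² = π² × 205×10⁹ × 2.975×10^-6 / 3.175² = 5.972×10^5 N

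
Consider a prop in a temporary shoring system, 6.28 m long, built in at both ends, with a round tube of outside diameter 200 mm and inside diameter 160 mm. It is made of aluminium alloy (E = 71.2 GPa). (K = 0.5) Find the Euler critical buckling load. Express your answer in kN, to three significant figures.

P_cr ≈ 3300 kN

d_o = 200 mm, d_i = 160 mm
I = π(d_o⁴ − d_i⁴)/64 = π(200⁴ − 160.0⁴)/64 = 4.637×10^7 mm⁴
I = 4.637×10^7 mm⁴ = 4.637×10^-5 m⁴
Effective length L_e = K·L = 0.5 × 6.28 = 3.140 m
P_cr = π²EI / L_e² = π² × 71.2×10⁹ × 4.637×10^-5 / 3.140² = 3.305×10^6 N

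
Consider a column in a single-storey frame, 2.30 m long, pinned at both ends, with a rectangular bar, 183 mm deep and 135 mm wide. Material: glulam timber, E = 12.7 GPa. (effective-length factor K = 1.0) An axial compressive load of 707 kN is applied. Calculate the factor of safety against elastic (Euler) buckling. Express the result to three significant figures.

n ≈ 1.26

Buckling occurs about the weak axis: I_min = h·b³/12 with b = 135 mm (the shorter side).
I_min = 183×135³/12 = 3.752×10^7 mm⁴
I = 3.752×10^7 mm⁴ = 3.752×10^-5 m⁴
Effective length L_e = K·L = 1 × 2.30 = 2.300 m
P_cr = π²EI / L_e² = π² × 12.7×10⁹ × 3.752×10^-5 / 2.300² = 8.890×10^5 N
Factor of safety n = P_cr / P = 889.04 / 707 = 1.26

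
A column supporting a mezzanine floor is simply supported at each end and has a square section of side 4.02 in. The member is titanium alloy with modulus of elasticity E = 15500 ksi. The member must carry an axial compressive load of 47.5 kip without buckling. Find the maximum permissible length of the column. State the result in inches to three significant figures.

L_max ≈ 265 in

I = a⁴/12 = 4.02⁴/12 = 21.76 in⁴
At the buckling limit P_cr = P = 4.750×10^4 lb
From P_cr = π²EI/(K·L)²:  L = (1/K)·√(π²EI/P_cr) = (1/1)·√(π²×1.55×10^7×21.76/4.750×10^4)
L = 265 in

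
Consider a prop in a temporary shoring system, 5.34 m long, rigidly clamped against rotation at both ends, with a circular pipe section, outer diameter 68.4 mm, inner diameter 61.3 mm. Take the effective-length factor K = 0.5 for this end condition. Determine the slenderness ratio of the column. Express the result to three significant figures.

d_o = 68.4 mm, d_i = 61.3 mm
I = π(d_o⁴ − d_i⁴)/64 = π(68.4⁴ − 61.30⁴)/64 = 3.813×10^5 mm⁴
A = 723.2 mm²;  r_min = √(I/A) = √(3.813×10^5/723.2) = 22.96 mm
L_e = K·L = 0.5 × 5.34 m = 2.670 m = 2670.0 mm
λ = L_e / r_min = 2670.0 / 22.96 = 116

λ ≈ 116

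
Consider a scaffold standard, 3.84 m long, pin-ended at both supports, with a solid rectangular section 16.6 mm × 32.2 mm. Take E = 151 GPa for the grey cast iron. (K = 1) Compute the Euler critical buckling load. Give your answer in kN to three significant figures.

Buckling occurs about the weak axis: I_min = h·b³/12 with b = 16.6 mm (the shorter side).
I_min = 32.2×16.6³/12 = 1.227×10^4 mm⁴
I = 1.227×10^4 mm⁴ = 1.227×10^-8 m⁴
Effective length L_e = K·L = 1 × 3.84 = 3.840 m
P_cr = π²EI / L_e² = π² × 151×10⁹ × 1.227×10^-8 / 3.840² = 1.241×10^3 N

P_cr ≈ 1.24 kN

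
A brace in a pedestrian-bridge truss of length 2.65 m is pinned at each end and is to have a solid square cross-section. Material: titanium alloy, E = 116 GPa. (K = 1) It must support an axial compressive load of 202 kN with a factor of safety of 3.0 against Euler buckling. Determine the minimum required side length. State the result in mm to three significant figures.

Required P_cr = n·P = 3.0 × 202 = 606.0 kN
L_e = K·L = 1 × 2.65 = 2.650 m
Required I = P_cr·L_e²/(π²E) = 6.060×10^5 × 2.650² / (π² × 1.16×10^11) = 3.717×10^-6 m⁴
I_req = 3.717×10^6 mm⁴
Solid square: I = a⁴/12  ⇒  a = (12I)^(1/4) = (12×3.717×10^6)^(1/4) = 81.7 mm

a ≈ 81.7 mm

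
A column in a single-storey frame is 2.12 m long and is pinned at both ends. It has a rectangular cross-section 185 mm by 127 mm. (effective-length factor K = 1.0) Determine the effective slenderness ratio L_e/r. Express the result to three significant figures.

For a rectangle r_min = b/√12 = 127/√12 = 36.66 mm
L_e = K·L = 1 × 2.12 m = 2.120 m = 2120.0 mm
λ = L_e / r_min = 2120.0 / 36.66 = 57.8

λ ≈ 57.8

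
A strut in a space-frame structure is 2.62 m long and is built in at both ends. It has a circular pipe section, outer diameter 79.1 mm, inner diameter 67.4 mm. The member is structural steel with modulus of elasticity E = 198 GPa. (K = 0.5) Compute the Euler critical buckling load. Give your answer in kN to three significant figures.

P_cr ≈ 1030 kN

d_o = 79.1 mm, d_i = 67.4 mm
I = π(d_o⁴ − d_i⁴)/64 = π(79.1⁴ − 67.40⁴)/64 = 9.087×10^5 mm⁴
I = 9.087×10^5 mm⁴ = 9.087×10^-7 m⁴
Effective length L_e = K·L = 0.5 × 2.62 = 1.310 m
P_cr = π²EI / L_e² = π² × 198×10⁹ × 9.087×10^-7 / 1.310² = 1.035×10^6 N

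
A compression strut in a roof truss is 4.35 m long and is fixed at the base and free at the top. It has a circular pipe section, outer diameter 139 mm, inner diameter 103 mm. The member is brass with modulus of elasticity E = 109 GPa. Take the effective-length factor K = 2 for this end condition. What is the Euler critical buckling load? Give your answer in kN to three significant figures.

P_cr ≈ 182 kN

d_o = 139 mm, d_i = 103 mm
I = π(d_o⁴ − d_i⁴)/64 = π(139⁴ − 103.0⁴)/64 = 1.280×10^7 mm⁴
I = 1.280×10^7 mm⁴ = 1.280×10^-5 m⁴
Effective length L_e = K·L = 2 × 4.35 = 8.700 m
P_cr = π²EI / L_e² = π² × 109×10⁹ × 1.280×10^-5 / 8.700² = 1.819×10^5 N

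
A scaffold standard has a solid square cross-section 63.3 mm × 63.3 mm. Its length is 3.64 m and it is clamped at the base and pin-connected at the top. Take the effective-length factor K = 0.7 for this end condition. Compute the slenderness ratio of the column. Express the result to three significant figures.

I = a⁴/12 = 63.3⁴/12 = 1.338×10^6 mm⁴
A = 4.007×10^3 mm²;  r_min = √(I/A) = √(1.338×10^6/4.007×10^3) = 18.27 mm
L_e = K·L = 0.7 × 3.64 m = 2.548 m = 2548.0 mm
λ = L_e / r_min = 2548.0 / 18.27 = 139

λ ≈ 139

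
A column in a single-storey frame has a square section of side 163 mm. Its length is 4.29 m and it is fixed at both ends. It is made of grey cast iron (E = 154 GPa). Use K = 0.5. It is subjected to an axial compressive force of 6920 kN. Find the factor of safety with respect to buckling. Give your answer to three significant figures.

I = a⁴/12 = 163⁴/12 = 5.883×10^7 mm⁴
I = 5.883×10^7 mm⁴ = 5.883×10^-5 m⁴
Effective length L_e = K·L = 0.5 × 4.29 = 2.145 m
P_cr = π²EI / L_e² = π² × 154×10⁹ × 5.883×10^-5 / 2.145² = 1.943×10^7 N
Factor of safety n = P_cr / P = 19433 / 6920 = 2.81

n ≈ 2.81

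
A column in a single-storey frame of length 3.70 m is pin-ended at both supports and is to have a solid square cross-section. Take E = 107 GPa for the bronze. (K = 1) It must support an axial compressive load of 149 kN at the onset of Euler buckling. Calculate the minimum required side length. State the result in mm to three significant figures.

L_e = K·L = 1 × 3.70 = 3.700 m
Required I = P_cr·L_e²/(π²E) = 1.490×10^5 × 3.700² / (π² × 1.07×10^11) = 1.932×10^-6 m⁴
I_req = 1.932×10^6 mm⁴
Solid square: I = a⁴/12  ⇒  a = (12I)^(1/4) = (12×1.932×10^6)^(1/4) = 69.4 mm

a ≈ 69.4 mm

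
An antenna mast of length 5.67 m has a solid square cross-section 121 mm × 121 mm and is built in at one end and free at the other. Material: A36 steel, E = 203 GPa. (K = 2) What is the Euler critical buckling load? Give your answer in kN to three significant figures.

P_cr ≈ 278 kN

I = a⁴/12 = 121⁴/12 = 1.786×10^7 mm⁴
I = 1.786×10^7 mm⁴ = 1.786×10^-5 m⁴
Effective length L_e = K·L = 2 × 5.67 = 11.34 m
P_cr = π²EI / L_e² = π² × 203×10⁹ × 1.786×10^-5 / 11.34² = 2.783×10^5 N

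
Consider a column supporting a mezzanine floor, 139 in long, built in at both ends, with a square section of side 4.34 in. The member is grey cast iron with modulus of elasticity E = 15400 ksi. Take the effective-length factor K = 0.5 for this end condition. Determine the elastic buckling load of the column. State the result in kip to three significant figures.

P_cr ≈ 930 kip

I = a⁴/12 = 4.34⁴/12 = 29.56 in⁴
Effective length L_e = K·L = 0.5 × 139 = 69.50 in
P_cr = π²EI / L_e² = π² × 15400×10³ × 29.56 / 69.50² = 9.303×10^5 lb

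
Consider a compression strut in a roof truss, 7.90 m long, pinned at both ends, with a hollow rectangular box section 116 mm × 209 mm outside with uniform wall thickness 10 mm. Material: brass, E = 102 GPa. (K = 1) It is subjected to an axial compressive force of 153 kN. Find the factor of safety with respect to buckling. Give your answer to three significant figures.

Inner dimensions: h_i = 209 − 2×10 = 189.0 mm, b_i = 116 − 2×10 = 96.00 mm
Weak-axis I_min = (h_o·b_o³ − h_i·b_i³)/12 with b_o = 116, b_i = 96.00 mm (shorter outer/inner sides).
I_min = (209×116³ − 189.0×96.00³)/12 = 1.325×10^7 mm⁴
I = 1.325×10^7 mm⁴ = 1.325×10^-5 m⁴
Effective length L_e = K·L = 1 × 7.90 = 7.900 m
P_cr = π²EI / L_e² = π² × 102×10⁹ × 1.325×10^-5 / 7.900² = 2.137×10^5 N
Factor of safety n = P_cr / P = 213.74 / 153 = 1.40

n ≈ 1.40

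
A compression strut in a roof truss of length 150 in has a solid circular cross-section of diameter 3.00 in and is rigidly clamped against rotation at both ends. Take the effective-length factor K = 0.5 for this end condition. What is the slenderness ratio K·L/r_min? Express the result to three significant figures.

λ ≈ 100

For a solid circle r = d/4 = 3.00/4 = 0.7500 in
L_e = K·L = 0.5 × 150 = 75.00 in
λ = L_e / r_min = 75.000 / 0.7500 = 100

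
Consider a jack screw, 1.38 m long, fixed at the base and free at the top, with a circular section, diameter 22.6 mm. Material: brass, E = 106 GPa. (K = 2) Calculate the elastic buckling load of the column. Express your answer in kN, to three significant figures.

P_cr ≈ 1.76 kN

I = πd⁴/64 = π×22.6⁴/64 = 1.281×10^4 mm⁴
I = 1.281×10^4 mm⁴ = 1.281×10^-8 m⁴
Effective length L_e = K·L = 2 × 1.38 = 2.760 m
P_cr = π²EI / L_e² = π² × 106×10⁹ × 1.281×10^-8 / 2.760² = 1.759×10^3 N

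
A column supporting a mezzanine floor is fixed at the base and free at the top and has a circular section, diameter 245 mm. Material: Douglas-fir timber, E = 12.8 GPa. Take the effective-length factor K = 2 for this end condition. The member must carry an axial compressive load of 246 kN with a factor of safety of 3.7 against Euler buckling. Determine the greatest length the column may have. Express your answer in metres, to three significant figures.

L_max ≈ 2.48 m

I = πd⁴/64 = π×245⁴/64 = 1.769×10^8 mm⁴
I = 1.769×10^-4 m⁴
Required critical load P_cr = n·P = 3.7 × 246 = 910.2 kN = 9.102×10^5 N
From P_cr = π²EI/(K·L)²:  L = (1/K)·√(π²EI/P_cr) = (1/2)·√(π²×1.28×10^10×1.769×10^-4/9.102×10^5)
L = 2.48 m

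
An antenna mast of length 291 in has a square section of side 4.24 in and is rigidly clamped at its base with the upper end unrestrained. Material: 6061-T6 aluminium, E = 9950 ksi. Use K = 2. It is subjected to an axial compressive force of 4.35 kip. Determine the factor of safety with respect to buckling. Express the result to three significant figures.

I = a⁴/12 = 4.24⁴/12 = 26.93 in⁴
Effective length L_e = K·L = 2 × 291 = 582.0 in
P_cr = π²EI / L_e² = π² × 9950×10³ × 26.93 / 582.0² = 7.808×10^3 lb
Factor of safety n = P_cr / P = 7.8083 / 4.35 = 1.80

n ≈ 1.80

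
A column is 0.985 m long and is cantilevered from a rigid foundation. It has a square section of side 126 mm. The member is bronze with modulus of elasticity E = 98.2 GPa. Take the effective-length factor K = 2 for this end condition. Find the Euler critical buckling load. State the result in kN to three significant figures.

I = a⁴/12 = 126⁴/12 = 2.100×10^7 mm⁴
I = 2.100×10^7 mm⁴ = 2.100×10^-5 m⁴
Effective length L_e = K·L = 2 × 0.985 = 1.970 m
P_cr = π²EI / L_e² = π² × 98.2×10⁹ × 2.100×10^-5 / 1.970² = 5.245×10^6 N

P_cr ≈ 5250 kN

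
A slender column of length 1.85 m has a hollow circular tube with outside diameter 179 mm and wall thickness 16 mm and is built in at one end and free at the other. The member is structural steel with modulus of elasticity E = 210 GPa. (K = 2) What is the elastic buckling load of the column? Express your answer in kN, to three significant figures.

Inner diameter d_i = 179 − 2×16 = 147.0 mm
I = π(d_o⁴ − d_i⁴)/64 = π(179⁴ − 147.0⁴)/64 = 2.747×10^7 mm⁴
I = 2.747×10^7 mm⁴ = 2.747×10^-5 m⁴
Effective length L_e = K·L = 2 × 1.85 = 3.700 m
P_cr = π²EI / L_e² = π² × 210×10⁹ × 2.747×10^-5 / 3.700² = 4.159×10^6 N

P_cr ≈ 4160 kN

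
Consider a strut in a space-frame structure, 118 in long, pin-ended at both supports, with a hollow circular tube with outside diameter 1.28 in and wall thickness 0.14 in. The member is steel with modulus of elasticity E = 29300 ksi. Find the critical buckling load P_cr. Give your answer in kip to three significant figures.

P_cr ≈ 1.72 kip

Inner diameter d_i = 1.28 − 2×0.14 = 1.000 in
I = π(d_o⁴ − d_i⁴)/64 = π(1.28⁴ − 1.000⁴)/64 = 8.268×10^-2 in⁴
Effective length L_e = K·L = 1 × 118 = 118.0 in
P_cr = π²EI / L_e² = π² × 29300×10³ × 8.268×10^-2 / 118.0² = 1.717×10^3 lb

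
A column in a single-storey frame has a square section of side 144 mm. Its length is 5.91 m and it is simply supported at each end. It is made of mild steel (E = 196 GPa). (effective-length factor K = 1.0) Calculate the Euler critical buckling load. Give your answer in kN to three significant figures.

I = a⁴/12 = 144⁴/12 = 3.583×10^7 mm⁴
I = 3.583×10^7 mm⁴ = 3.583×10^-5 m⁴
Effective length L_e = K·L = 1 × 5.91 = 5.910 m
P_cr = π²EI / L_e² = π² × 196×10⁹ × 3.583×10^-5 / 5.910² = 1.984×10^6 N

P_cr ≈ 1980 kN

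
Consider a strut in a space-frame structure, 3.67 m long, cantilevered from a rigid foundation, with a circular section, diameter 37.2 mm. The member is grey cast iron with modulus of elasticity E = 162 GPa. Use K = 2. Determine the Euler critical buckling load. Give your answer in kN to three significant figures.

I = πd⁴/64 = π×37.2⁴/64 = 9.400×10^4 mm⁴
I = 9.400×10^4 mm⁴ = 9.400×10^-8 m⁴
Effective length L_e = K·L = 2 × 3.67 = 7.340 m
P_cr = π²EI / L_e² = π² × 162×10⁹ × 9.400×10^-8 / 7.340² = 2.790×10^3 N

P_cr ≈ 2.79 kN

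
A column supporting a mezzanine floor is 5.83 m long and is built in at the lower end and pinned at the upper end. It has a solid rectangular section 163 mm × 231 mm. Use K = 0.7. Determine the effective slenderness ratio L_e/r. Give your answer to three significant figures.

λ ≈ 86.7

For a rectangle r_min = b/√12 = 163/√12 = 47.05 mm
L_e = K·L = 0.7 × 5.83 m = 4.081 m = 4081.0 mm
λ = L_e / r_min = 4081.0 / 47.05 = 86.7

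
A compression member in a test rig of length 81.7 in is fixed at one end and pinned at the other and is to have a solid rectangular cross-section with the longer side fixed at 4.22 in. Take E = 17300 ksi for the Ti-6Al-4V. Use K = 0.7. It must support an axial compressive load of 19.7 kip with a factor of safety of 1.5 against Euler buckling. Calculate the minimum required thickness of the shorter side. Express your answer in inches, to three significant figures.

Required P_cr = n·P = 1.5 × 19.7 = 29.55 kip
L_e = K·L = 0.7 × 81.7 = 57.19 in
Required I = P_cr·L_e²/(π²E) = 2.955×10^4 × 57.19² / (π² × 1.73×10^7) = 0.5660 in⁴
Rectangle, weak axis: I_min = h·b³/12 with h = 4.22 in fixed  ⇒  b = (12I/h)^(1/3) = 1.17 in

b ≈ 1.17 in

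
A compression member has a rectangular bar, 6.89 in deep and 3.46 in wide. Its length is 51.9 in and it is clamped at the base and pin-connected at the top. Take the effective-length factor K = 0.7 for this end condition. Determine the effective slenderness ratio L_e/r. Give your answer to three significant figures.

For a rectangle r_min = b/√12 = 3.46/√12 = 0.9988 in
L_e = K·L = 0.7 × 51.9 = 36.33 in
λ = L_e / r_min = 36.330 / 0.9988 = 36.4

λ ≈ 36.4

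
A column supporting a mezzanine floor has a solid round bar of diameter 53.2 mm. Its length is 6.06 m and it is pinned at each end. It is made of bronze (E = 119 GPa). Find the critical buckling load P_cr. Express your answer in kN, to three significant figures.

I = πd⁴/64 = π×53.2⁴/64 = 3.932×10^5 mm⁴
I = 3.932×10^5 mm⁴ = 3.932×10^-7 m⁴
Effective length L_e = K·L = 1 × 6.06 = 6.060 m
P_cr = π²EI / L_e² = π² × 119×10⁹ × 3.932×10^-7 / 6.060² = 1.258×10^4 N

P_cr ≈ 12.6 kN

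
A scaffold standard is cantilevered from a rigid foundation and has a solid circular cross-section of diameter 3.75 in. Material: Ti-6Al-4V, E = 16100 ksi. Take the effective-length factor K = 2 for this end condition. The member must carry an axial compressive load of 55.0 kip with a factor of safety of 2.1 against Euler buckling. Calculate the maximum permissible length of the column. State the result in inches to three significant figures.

I = πd⁴/64 = π×3.75⁴/64 = 9.707 in⁴
Required critical load P_cr = n·P = 2.1 × 55.0 = 115.5 kip = 1.155×10^5 lb
From P_cr = π²EI/(K·L)²:  L = (1/K)·√(π²EI/P_cr) = (1/2)·√(π²×1.61×10^7×9.707/1.155×10^5)
L = 57.8 in

L_max ≈ 57.8 in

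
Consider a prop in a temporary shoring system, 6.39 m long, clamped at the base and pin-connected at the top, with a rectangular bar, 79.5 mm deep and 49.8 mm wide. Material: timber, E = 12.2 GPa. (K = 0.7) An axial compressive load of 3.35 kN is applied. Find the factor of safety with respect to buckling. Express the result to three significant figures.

Buckling occurs about the weak axis: I_min = h·b³/12 with b = 49.8 mm (the shorter side).
I_min = 79.5×49.8³/12 = 8.182×10^5 mm⁴
I = 8.182×10^5 mm⁴ = 8.182×10^-7 m⁴
Effective length L_e = K·L = 0.7 × 6.39 = 4.473 m
P_cr = π²EI / L_e² = π² × 12.2×10⁹ × 8.182×10^-7 / 4.473² = 4.924×10^3 N
Factor of safety n = P_cr / P = 4.9242 / 3.35 = 1.47

n ≈ 1.47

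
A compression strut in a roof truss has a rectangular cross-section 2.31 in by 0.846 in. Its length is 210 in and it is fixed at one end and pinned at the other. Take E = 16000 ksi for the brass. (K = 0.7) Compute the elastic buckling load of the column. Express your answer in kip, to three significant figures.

Buckling occurs about the weak axis: I_min = h·b³/12 with b = 0.846 in (the shorter side).
I_min = 2.31×0.846³/12 = 0.1166 in⁴
Effective length L_e = K·L = 0.7 × 210 = 147.0 in
P_cr = π²EI / L_e² = π² × 16000×10³ × 0.1166 / 147.0² = 851.8 lb

P_cr ≈ 0.852 kip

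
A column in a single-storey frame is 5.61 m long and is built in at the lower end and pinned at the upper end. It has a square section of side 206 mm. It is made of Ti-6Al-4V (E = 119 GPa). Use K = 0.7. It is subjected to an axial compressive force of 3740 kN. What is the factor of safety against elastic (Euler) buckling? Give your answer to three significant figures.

n ≈ 3.06

I = a⁴/12 = 206⁴/12 = 1.501×10^8 mm⁴
I = 1.501×10^8 mm⁴ = 1.501×10^-4 m⁴
Effective length L_e = K·L = 0.7 × 5.61 = 3.927 m
P_cr = π²EI / L_e² = π² × 119×10⁹ × 1.501×10^-4 / 3.927² = 1.143×10^7 N
Factor of safety n = P_cr / P = 11429 / 3740 = 3.06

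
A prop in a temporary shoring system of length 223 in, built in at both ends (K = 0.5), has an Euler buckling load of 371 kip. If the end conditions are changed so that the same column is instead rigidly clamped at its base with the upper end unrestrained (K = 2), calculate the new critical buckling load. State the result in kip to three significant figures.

P_cr ≈ 23.2 kip

P_cr ∝ 1/K², so P_cr,new = P_cr,old × (K_old/K_new)² = 371 × (0.5/2)²
= 371 × 0.06250 = 23.2 kip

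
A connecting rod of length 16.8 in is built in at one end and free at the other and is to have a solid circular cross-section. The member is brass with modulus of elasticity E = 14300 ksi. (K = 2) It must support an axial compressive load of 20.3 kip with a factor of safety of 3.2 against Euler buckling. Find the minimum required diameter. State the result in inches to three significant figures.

d ≈ 1.80 in

Required P_cr = n·P = 3.2 × 20.3 = 64.96 kip
L_e = K·L = 2 × 16.8 = 33.60 in
Required I = P_cr·L_e²/(π²E) = 6.496×10^4 × 33.60² / (π² × 1.43×10^7) = 0.5196 in⁴
Solid circle: I = πd⁴/64  ⇒  d = (64I/π)^(1/4) = (64×0.5196/π)^(1/4) = 1.80 in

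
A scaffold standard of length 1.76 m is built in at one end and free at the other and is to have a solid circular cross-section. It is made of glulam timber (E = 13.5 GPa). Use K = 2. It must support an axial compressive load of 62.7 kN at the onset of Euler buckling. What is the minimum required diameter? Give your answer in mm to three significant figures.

d ≈ 104 mm

L_e = K·L = 2 × 1.76 = 3.520 m
Required I = P_cr·L_e²/(π²E) = 6.270×10^4 × 3.520² / (π² × 1.35×10^10) = 5.831×10^-6 m⁴
I_req = 5.831×10^6 mm⁴
Solid circle: I = πd⁴/64  ⇒  d = (64I/π)^(1/4) = (64×5.831×10^6/π)^(1/4) = 104 mm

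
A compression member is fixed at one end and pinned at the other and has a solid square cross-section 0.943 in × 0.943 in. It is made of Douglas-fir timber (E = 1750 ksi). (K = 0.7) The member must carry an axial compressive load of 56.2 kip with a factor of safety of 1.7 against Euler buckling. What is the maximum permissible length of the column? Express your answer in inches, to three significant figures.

I = a⁴/12 = 0.943⁴/12 = 6.590×10^-2 in⁴
Required critical load P_cr = n·P = 1.7 × 56.2 = 95.54 kip = 9.554×10^4 lb
From P_cr = π²EI/(K·L)²:  L = (1/K)·√(π²EI/P_cr) = (1/0.7)·√(π²×1.75×10^6×6.590×10^-2/9.554×10^4)
L = 4.93 in

L_max ≈ 4.93 in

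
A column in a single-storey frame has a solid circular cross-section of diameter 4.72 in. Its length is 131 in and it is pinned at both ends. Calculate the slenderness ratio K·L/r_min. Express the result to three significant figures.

λ ≈ 111

For a solid circle r = d/4 = 4.72/4 = 1.180 in
L_e = K·L = 1 × 131 = 131.0 in
λ = L_e / r_min = 131.00 / 1.180 = 111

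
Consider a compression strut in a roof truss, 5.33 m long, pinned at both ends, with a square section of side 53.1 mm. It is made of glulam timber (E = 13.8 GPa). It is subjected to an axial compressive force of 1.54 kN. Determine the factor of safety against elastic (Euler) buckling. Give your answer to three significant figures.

I = a⁴/12 = 53.1⁴/12 = 6.625×10^5 mm⁴
I = 6.625×10^5 mm⁴ = 6.625×10^-7 m⁴
Effective length L_e = K·L = 1 × 5.33 = 5.330 m
P_cr = π²EI / L_e² = π² × 13.8×10⁹ × 6.625×10^-7 / 5.330² = 3.176×10^3 N
Factor of safety n = P_cr / P = 3.1763 / 1.54 = 2.06

n ≈ 2.06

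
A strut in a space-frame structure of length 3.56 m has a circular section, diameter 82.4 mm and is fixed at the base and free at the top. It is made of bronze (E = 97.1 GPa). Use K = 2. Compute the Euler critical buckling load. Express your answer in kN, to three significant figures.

I = πd⁴/64 = π×82.4⁴/64 = 2.263×10^6 mm⁴
I = 2.263×10^6 mm⁴ = 2.263×10^-6 m⁴
Effective length L_e = K·L = 2 × 3.56 = 7.120 m
P_cr = π²EI / L_e² = π² × 97.1×10⁹ × 2.263×10^-6 / 7.120² = 4.278×10^4 N

P_cr ≈ 42.8 kN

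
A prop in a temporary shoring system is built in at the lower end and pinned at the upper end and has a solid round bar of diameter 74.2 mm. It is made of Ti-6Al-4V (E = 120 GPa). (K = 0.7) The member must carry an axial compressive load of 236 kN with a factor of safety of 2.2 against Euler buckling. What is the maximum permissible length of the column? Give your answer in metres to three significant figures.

I = πd⁴/64 = π×74.2⁴/64 = 1.488×10^6 mm⁴
I = 1.488×10^-6 m⁴
Required critical load P_cr = n·P = 2.2 × 236 = 519.2 kN = 5.192×10^5 N
From P_cr = π²EI/(K·L)²:  L = (1/K)·√(π²EI/P_cr) = (1/0.7)·√(π²×1.20×10^11×1.488×10^-6/5.192×10^5)
L = 2.63 m

L_max ≈ 2.63 m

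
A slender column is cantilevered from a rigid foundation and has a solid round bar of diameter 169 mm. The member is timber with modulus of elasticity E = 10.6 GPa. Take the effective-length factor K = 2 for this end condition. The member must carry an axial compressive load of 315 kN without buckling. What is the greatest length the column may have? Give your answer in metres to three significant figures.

I = πd⁴/64 = π×169⁴/64 = 4.004×10^7 mm⁴
I = 4.004×10^-5 m⁴
At the buckling limit P_cr = P = 3.150×10^5 N
From P_cr = π²EI/(K·L)²:  L = (1/K)·√(π²EI/P_cr) = (1/2)·√(π²×1.06×10^10×4.004×10^-5/3.150×10^5)
L = 1.82 m

L_max ≈ 1.82 m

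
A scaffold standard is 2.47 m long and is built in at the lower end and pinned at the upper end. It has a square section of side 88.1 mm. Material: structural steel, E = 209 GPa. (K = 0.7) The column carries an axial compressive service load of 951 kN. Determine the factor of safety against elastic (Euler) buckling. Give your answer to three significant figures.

n ≈ 3.64

I = a⁴/12 = 88.1⁴/12 = 5.020×10^6 mm⁴
I = 5.020×10^6 mm⁴ = 5.020×10^-6 m⁴
Effective length L_e = K·L = 0.7 × 2.47 = 1.729 m
P_cr = π²EI / L_e² = π² × 209×10⁹ × 5.020×10^-6 / 1.729² = 3.464×10^6 N
Factor of safety n = P_cr / P = 3464.0 / 951 = 3.64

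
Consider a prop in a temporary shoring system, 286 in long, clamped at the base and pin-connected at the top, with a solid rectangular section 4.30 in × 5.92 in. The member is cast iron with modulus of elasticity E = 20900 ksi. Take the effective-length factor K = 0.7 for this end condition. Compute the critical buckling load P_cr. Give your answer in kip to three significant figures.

Buckling occurs about the weak axis: I_min = h·b³/12 with b = 4.30 in (the shorter side).
I_min = 5.92×4.30³/12 = 39.22 in⁴
Effective length L_e = K·L = 0.7 × 286 = 200.2 in
P_cr = π²EI / L_e² = π² × 20900×10³ × 39.22 / 200.2² = 2.019×10^5 lb

P_cr ≈ 202 kip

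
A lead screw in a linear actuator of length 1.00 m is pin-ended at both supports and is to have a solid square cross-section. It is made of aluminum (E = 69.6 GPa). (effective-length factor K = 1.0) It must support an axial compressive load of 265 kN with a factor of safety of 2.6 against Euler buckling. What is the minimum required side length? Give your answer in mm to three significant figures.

Required P_cr = n·P = 2.6 × 265 = 689.0 kN
L_e = K·L = 1 × 1.00 = 1.000 m
Required I = P_cr·L_e²/(π²E) = 6.890×10^5 × 1.000² / (π² × 6.96×10^10) = 1.003×10^-6 m⁴
I_req = 1.003×10^6 mm⁴
Solid square: I = a⁴/12  ⇒  a = (12I)^(1/4) = (12×1.003×10^6)^(1/4) = 58.9 mm

a ≈ 58.9 mm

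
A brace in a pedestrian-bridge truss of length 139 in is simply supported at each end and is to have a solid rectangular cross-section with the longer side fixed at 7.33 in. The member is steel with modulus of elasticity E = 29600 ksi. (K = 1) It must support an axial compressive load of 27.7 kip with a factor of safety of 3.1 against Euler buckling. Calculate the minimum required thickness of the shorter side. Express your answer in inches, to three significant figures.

Required P_cr = n·P = 3.1 × 27.7 = 85.87 kip
L_e = K·L = 1 × 139 = 139.0 in
Required I = P_cr·L_e²/(π²E) = 8.587×10^4 × 139.0² / (π² × 2.96×10^7) = 5.679 in⁴
Rectangle, weak axis: I_min = h·b³/12 with h = 7.33 in fixed  ⇒  b = (12I/h)^(1/3) = 2.10 in

b ≈ 2.10 in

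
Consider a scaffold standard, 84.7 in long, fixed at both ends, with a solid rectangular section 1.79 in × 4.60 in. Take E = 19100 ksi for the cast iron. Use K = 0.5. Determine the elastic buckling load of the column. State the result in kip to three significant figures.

Buckling occurs about the weak axis: I_min = h·b³/12 with b = 1.79 in (the shorter side).
I_min = 4.60×1.79³/12 = 2.199 in⁴
Effective length L_e = K·L = 0.5 × 84.7 = 42.35 in
P_cr = π²EI / L_e² = π² × 19100×10³ × 2.199 / 42.35² = 2.311×10^5 lb

P_cr ≈ 231 kip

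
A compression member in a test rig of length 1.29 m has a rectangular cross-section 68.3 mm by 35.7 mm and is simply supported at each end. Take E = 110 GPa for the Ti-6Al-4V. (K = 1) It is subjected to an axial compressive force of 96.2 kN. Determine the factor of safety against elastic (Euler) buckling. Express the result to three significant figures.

n ≈ 1.76

Buckling occurs about the weak axis: I_min = h·b³/12 with b = 35.7 mm (the shorter side).
I_min = 68.3×35.7³/12 = 2.590×10^5 mm⁴
I = 2.590×10^5 mm⁴ = 2.590×10^-7 m⁴
Effective length L_e = K·L = 1 × 1.29 = 1.290 m
P_cr = π²EI / L_e² = π² × 110×10⁹ × 2.590×10^-7 / 1.290² = 1.689×10^5 N
Factor of safety n = P_cr / P = 168.95 / 96.2 = 1.76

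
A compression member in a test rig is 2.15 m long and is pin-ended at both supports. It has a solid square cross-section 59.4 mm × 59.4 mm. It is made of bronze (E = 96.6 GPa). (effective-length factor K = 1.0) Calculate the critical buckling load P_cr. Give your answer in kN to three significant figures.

I = a⁴/12 = 59.4⁴/12 = 1.037×10^6 mm⁴
I = 1.037×10^6 mm⁴ = 1.037×10^-6 m⁴
Effective length L_e = K·L = 1 × 2.15 = 2.150 m
P_cr = π²EI / L_e² = π² × 96.6×10⁹ × 1.037×10^-6 / 2.150² = 2.140×10^5 N

P_cr ≈ 214 kN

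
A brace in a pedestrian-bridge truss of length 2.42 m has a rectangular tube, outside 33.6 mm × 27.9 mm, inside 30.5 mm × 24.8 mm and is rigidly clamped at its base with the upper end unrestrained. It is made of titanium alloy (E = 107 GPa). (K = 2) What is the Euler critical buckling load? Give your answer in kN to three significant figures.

P_cr ≈ 0.994 kN

Weak-axis I_min = (h_o·b_o³ − h_i·b_i³)/12 with b_o = 27.9, b_i = 24.80 mm (shorter outer/inner sides).
I_min = (33.6×27.9³ − 30.50×24.80³)/12 = 2.204×10^4 mm⁴
I = 2.204×10^4 mm⁴ = 2.204×10^-8 m⁴
Effective length L_e = K·L = 2 × 2.42 = 4.840 m
P_cr = π²EI / L_e² = π² × 107×10⁹ × 2.204×10^-8 / 4.840² = 993.6 N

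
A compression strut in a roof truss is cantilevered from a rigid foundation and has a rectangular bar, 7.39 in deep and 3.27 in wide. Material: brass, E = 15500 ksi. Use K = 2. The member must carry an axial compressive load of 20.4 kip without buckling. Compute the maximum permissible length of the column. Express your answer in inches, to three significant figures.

L_max ≈ 201 in

Buckling occurs about the weak axis: I_min = h·b³/12 with b = 3.27 in (the shorter side).
I_min = 7.39×3.27³/12 = 21.53 in⁴
At the buckling limit P_cr = P = 2.040×10^4 lb
From P_cr = π²EI/(K·L)²:  L = (1/K)·√(π²EI/P_cr) = (1/2)·√(π²×1.55×10^7×21.53/2.040×10^4)
L = 201 in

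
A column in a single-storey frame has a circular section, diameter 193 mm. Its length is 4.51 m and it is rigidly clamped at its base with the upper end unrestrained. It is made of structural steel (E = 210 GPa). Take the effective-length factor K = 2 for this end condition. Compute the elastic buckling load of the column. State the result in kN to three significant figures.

P_cr ≈ 1740 kN

I = πd⁴/64 = π×193⁴/64 = 6.811×10^7 mm⁴
I = 6.811×10^7 mm⁴ = 6.811×10^-5 m⁴
Effective length L_e = K·L = 2 × 4.51 = 9.020 m
P_cr = π²EI / L_e² = π² × 210×10⁹ × 6.811×10^-5 / 9.020² = 1.735×10^6 N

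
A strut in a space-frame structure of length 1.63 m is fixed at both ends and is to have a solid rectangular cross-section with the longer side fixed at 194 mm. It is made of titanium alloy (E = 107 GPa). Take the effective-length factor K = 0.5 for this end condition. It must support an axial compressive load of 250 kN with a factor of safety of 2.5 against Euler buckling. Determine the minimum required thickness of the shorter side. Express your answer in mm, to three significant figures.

b ≈ 29.0 mm

Required P_cr = n·P = 2.5 × 250 = 625.0 kN
L_e = K·L = 0.5 × 1.63 = 0.8150 m
Required I = P_cr·L_e²/(π²E) = 6.250×10^5 × 0.8150² / (π² × 1.07×10^11) = 3.931×10^-7 m⁴
I_req = 3.931×10^5 mm⁴
Rectangle, weak axis: I_min = h·b³/12 with h = 194 mm fixed  ⇒  b = (12I/h)^(1/3) = 29.0 mm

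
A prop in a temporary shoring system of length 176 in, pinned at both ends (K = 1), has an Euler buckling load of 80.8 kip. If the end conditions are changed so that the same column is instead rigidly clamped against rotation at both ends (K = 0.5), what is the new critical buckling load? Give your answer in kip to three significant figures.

P_cr ∝ 1/K², so P_cr,new = P_cr,old × (K_old/K_new)² = 80.8 × (1/0.5)²
= 80.8 × 4.000 = 323 kip

P_cr ≈ 323 kip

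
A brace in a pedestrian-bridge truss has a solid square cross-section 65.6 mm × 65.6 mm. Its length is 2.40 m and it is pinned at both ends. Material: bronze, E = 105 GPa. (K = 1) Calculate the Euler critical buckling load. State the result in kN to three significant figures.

P_cr ≈ 278 kN

I = a⁴/12 = 65.6⁴/12 = 1.543×10^6 mm⁴
I = 1.543×10^6 mm⁴ = 1.543×10^-6 m⁴
Effective length L_e = K·L = 1 × 2.40 = 2.400 m
P_cr = π²EI / L_e² = π² × 105×10⁹ × 1.543×10^-6 / 2.400² = 2.777×10^5 N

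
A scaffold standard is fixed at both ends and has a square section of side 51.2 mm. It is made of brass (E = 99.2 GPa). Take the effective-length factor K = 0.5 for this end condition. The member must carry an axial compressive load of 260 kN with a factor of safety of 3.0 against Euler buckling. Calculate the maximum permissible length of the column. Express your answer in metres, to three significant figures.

I = a⁴/12 = 51.2⁴/12 = 5.727×10^5 mm⁴
I = 5.727×10^-7 m⁴
Required critical load P_cr = n·P = 3.0 × 260 = 780.0 kN = 7.800×10^5 N
From P_cr = π²EI/(K·L)²:  L = (1/K)·√(π²EI/P_cr) = (1/0.5)·√(π²×9.92×10^10×5.727×10^-7/7.800×10^5)
L = 1.70 m

L_max ≈ 1.70 m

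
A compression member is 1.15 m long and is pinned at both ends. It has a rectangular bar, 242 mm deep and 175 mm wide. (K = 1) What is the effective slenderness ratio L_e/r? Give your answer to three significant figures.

For a rectangle r_min = b/√12 = 175/√12 = 50.52 mm
L_e = K·L = 1 × 1.15 m = 1.150 m = 1150.0 mm
λ = L_e / r_min = 1150.0 / 50.52 = 22.8

λ ≈ 22.8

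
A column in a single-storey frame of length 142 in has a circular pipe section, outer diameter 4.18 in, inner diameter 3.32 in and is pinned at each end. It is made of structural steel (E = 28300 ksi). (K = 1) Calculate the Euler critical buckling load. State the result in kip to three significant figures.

P_cr ≈ 125 kip

d_o = 4.18 in, d_i = 3.32 in
I = π(d_o⁴ − d_i⁴)/64 = π(4.18⁴ − 3.320⁴)/64 = 9.022 in⁴
Effective length L_e = K·L = 1 × 142 = 142.0 in
P_cr = π²EI / L_e² = π² × 28300×10³ × 9.022 / 142.0² = 1.250×10^5 lb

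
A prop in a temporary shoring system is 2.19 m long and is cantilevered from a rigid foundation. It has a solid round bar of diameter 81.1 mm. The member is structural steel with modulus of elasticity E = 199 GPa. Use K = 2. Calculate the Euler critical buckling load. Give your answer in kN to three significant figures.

P_cr ≈ 217 kN

I = πd⁴/64 = π×81.1⁴/64 = 2.124×10^6 mm⁴
I = 2.124×10^6 mm⁴ = 2.124×10^-6 m⁴
Effective length L_e = K·L = 2 × 2.19 = 4.380 m
P_cr = π²EI / L_e² = π² × 199×10⁹ × 2.124×10^-6 / 4.380² = 2.174×10^5 N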